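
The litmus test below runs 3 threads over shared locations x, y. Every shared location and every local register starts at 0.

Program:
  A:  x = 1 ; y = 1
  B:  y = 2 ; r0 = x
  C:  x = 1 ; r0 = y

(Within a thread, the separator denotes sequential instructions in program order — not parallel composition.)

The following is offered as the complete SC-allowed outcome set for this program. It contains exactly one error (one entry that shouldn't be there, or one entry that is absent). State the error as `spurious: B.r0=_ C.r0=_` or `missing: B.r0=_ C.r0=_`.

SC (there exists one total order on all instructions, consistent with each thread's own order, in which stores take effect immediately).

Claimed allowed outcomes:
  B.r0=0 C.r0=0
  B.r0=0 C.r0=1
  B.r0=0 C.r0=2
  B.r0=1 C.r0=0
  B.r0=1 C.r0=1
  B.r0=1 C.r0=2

spurious: B.r0=0 C.r0=0

outcome vector order: (B.r0,C.r0)
SC (5): <0 1>, <0 2>, <1 0>, <1 1>, <1 2>
claimed∖SC = {<0 0>}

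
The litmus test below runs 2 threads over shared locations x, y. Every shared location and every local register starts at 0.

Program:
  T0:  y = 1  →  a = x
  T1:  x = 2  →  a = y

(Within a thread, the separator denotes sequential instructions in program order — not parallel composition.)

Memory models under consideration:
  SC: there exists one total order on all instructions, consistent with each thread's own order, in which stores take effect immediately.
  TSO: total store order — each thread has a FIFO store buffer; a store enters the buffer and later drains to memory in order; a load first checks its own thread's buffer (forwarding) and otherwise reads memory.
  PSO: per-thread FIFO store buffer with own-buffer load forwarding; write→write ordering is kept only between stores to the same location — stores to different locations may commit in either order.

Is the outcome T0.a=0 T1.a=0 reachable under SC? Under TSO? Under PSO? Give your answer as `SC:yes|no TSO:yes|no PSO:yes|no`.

SC:no TSO:yes PSO:yes

outcome vector order: (T0.a,T1.a)
SC: 3 outcomes — {0/1, 2/0, 2/1}
TSO: 4 outcomes — {0/0, 0/1, 2/0, 2/1}
PSO: 4 outcomes — {0/0, 0/1, 2/0, 2/1}
target 0/0 ∈ {TSO,PSO}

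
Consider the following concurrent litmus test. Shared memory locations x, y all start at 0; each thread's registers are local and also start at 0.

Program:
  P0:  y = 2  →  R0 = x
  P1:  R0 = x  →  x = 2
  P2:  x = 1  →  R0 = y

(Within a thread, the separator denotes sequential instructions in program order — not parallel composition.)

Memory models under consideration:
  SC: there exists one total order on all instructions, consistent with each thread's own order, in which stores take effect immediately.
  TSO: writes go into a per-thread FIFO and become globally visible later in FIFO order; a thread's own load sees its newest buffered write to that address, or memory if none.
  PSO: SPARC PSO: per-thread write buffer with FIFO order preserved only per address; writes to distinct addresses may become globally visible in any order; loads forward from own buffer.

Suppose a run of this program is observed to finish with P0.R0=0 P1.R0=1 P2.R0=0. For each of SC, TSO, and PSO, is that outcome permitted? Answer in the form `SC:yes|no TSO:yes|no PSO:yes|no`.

outcome vector order: (P0.R0,P1.R0,P2.R0)
SC: 10 outcomes — {0/0/2, 0/1/2, 1/0/0, 1/0/2, 1/1/0, 1/1/2, 2/0/0, 2/0/2, 2/1/0, 2/1/2}
TSO: 12 outcomes — {0/0/0, 0/0/2, 0/1/0, 0/1/2, 1/0/0, 1/0/2, 1/1/0, 1/1/2, 2/0/0, 2/0/2, 2/1/0, 2/1/2}
PSO: 12 outcomes — {0/0/0, 0/0/2, 0/1/0, 0/1/2, 1/0/0, 1/0/2, 1/1/0, 1/1/2, 2/0/0, 2/0/2, 2/1/0, 2/1/2}
target 0/1/0 ∈ {TSO,PSO}

SC:no TSO:yes PSO:yes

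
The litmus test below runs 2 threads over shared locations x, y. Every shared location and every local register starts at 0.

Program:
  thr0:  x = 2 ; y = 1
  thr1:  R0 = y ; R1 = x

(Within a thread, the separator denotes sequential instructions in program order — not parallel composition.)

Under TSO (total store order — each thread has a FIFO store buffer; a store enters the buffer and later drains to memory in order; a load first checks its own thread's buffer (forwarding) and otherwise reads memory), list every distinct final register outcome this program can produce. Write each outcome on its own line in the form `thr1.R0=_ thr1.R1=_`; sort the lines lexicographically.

outcome vector order: (thr1.R0,thr1.R1)
|TSO outcomes| = 3

thr1.R0=0 thr1.R1=0
thr1.R0=0 thr1.R1=2
thr1.R0=1 thr1.R1=2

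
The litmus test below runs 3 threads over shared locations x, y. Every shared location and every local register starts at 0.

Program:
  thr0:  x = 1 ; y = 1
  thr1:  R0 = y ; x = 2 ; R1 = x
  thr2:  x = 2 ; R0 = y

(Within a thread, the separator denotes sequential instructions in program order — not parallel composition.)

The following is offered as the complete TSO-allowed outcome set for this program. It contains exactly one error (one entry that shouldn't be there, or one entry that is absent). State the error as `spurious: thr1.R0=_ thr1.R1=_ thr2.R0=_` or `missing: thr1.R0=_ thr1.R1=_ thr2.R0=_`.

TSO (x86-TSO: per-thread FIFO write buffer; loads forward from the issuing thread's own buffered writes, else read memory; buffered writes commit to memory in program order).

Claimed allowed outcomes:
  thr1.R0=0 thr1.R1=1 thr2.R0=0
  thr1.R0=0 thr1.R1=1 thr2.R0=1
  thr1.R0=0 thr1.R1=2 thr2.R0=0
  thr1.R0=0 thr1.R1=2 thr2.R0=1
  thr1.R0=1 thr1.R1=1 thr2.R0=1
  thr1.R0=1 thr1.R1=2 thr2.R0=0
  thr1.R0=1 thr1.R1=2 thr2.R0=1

spurious: thr1.R0=1 thr1.R1=1 thr2.R0=1

outcome vector order: (thr1.R0,thr1.R1,thr2.R0)
under TSO → 0/1/0, 0/1/1, 0/2/0, 0/2/1, 1/2/0, 1/2/1
claimed∖TSO = {1/1/1}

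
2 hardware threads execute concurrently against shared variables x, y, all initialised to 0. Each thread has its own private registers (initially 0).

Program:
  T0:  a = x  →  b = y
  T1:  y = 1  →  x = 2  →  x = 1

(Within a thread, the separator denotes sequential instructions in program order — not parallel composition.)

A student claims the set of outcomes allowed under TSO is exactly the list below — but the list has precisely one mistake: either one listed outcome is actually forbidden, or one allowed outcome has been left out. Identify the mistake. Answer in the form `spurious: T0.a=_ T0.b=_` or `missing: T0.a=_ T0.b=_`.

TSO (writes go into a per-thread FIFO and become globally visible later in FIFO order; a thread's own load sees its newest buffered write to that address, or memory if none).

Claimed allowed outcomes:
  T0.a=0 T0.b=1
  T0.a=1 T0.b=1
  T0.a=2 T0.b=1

outcome vector order: (T0.a,T0.b)
under TSO → 00, 01, 11, 21
TSO∖claimed = {00}

missing: T0.a=0 T0.b=0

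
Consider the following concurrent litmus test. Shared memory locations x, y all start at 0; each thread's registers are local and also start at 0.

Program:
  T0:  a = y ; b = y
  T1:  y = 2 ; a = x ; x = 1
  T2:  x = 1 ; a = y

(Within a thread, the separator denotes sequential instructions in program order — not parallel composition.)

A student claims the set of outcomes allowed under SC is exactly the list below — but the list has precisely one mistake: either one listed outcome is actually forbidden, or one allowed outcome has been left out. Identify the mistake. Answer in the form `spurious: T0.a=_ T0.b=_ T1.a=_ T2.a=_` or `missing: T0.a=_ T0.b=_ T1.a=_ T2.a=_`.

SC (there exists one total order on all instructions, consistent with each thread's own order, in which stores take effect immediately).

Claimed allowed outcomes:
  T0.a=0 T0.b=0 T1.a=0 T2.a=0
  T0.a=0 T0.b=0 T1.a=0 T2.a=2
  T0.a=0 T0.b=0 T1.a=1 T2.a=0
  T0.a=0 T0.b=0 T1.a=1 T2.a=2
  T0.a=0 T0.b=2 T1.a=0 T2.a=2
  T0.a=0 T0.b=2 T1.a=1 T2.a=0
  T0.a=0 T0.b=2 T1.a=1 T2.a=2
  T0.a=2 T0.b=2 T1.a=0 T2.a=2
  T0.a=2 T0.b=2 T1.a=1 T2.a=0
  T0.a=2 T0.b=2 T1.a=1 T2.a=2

spurious: T0.a=0 T0.b=0 T1.a=0 T2.a=0

outcome vector order: (T0.a,T0.b,T1.a,T2.a)
SC (9): <0 0 0 2>; <0 0 1 0>; <0 0 1 2>; <0 2 0 2>; <0 2 1 0>; <0 2 1 2>; <2 2 0 2>; <2 2 1 0>; <2 2 1 2>
claimed∖SC = {<0 0 0 0>}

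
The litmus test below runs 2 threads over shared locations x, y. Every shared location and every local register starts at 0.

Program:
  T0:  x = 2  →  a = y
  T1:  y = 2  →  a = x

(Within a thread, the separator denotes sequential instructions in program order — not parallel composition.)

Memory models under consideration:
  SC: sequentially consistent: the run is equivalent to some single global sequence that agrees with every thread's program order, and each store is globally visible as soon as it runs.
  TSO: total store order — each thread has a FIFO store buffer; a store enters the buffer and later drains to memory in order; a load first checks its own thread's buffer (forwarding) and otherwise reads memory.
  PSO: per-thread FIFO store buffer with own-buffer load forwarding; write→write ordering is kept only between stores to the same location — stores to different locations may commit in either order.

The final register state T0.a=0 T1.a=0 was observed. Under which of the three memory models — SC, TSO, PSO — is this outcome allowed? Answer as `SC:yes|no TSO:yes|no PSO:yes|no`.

SC:no TSO:yes PSO:yes

outcome vector order: (T0.a,T1.a)
SC: 3 outcomes — {02, 20, 22}
TSO: 4 outcomes — {00, 02, 20, 22}
PSO: 4 outcomes — {00, 02, 20, 22}
target 00 ∈ {TSO,PSO}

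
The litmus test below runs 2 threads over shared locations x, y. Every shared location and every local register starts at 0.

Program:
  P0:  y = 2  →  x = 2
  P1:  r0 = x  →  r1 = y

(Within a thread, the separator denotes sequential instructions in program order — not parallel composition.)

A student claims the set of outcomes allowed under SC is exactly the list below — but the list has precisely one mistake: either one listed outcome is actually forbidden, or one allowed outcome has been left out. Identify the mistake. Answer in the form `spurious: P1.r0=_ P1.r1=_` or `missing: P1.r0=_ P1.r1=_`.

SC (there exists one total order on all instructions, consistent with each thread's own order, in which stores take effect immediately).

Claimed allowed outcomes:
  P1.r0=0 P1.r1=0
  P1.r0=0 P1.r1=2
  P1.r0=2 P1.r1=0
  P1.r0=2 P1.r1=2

outcome vector order: (P1.r0,P1.r1)
SC: 3 outcomes — {<0 0>; <0 2>; <2 2>}
claimed∖SC = {<2 0>}

spurious: P1.r0=2 P1.r1=0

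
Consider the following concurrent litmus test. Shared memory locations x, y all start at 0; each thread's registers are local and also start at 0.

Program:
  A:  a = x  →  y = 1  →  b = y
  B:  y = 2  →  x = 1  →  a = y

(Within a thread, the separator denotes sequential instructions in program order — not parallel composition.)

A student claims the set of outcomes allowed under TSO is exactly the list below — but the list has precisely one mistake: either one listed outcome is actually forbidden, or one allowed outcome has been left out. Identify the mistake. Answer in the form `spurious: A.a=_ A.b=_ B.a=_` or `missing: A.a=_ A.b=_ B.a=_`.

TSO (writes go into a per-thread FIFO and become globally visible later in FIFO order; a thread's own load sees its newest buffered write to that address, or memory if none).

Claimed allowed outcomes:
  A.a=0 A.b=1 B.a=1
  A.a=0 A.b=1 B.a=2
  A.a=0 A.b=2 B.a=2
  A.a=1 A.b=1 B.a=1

outcome vector order: (A.a,A.b,B.a)
[TSO] allowed = {<0 1 1>; <0 1 2>; <0 2 2>; <1 1 1>; <1 1 2>}
TSO∖claimed = {<1 1 2>}

missing: A.a=1 A.b=1 B.a=2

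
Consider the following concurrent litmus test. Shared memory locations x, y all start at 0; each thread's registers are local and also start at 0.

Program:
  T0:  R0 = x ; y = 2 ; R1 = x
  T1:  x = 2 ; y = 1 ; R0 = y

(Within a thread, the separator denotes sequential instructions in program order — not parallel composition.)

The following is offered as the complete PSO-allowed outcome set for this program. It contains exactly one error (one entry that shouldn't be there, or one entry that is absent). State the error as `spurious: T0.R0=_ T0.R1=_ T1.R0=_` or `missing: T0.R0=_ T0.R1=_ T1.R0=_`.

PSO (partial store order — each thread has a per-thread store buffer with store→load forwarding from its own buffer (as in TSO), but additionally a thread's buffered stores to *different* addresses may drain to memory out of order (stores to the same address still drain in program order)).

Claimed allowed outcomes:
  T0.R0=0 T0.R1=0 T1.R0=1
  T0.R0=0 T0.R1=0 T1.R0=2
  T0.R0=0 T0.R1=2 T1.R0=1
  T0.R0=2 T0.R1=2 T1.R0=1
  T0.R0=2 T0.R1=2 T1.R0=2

missing: T0.R0=0 T0.R1=2 T1.R0=2

outcome vector order: (T0.R0,T0.R1,T1.R0)
PSO (6): (0,0,1); (0,0,2); (0,2,1); (0,2,2); (2,2,1); (2,2,2)
PSO∖claimed = {(0,2,2)}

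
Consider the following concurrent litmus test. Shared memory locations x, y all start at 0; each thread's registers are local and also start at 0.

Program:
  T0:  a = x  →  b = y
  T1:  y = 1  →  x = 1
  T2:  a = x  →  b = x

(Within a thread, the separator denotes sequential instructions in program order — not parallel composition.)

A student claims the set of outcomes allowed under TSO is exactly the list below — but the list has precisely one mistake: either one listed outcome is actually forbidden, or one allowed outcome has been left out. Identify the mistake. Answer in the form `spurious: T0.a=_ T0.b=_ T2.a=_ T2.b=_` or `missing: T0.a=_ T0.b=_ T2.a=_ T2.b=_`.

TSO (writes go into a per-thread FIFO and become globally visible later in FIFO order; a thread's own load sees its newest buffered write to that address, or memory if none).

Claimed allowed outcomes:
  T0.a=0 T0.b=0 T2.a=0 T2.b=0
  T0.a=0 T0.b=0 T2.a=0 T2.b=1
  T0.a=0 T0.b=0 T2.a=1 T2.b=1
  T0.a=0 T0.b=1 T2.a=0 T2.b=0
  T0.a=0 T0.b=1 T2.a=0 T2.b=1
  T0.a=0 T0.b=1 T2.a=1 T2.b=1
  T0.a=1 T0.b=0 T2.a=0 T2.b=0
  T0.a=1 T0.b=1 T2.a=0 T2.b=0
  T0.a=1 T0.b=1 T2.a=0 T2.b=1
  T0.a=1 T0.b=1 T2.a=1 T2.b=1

outcome vector order: (T0.a,T0.b,T2.a,T2.b)
under TSO → 0000 0001 0011 0100 0101 0111 1100 1101 1111
claimed∖TSO = {1000}

spurious: T0.a=1 T0.b=0 T2.a=0 T2.b=0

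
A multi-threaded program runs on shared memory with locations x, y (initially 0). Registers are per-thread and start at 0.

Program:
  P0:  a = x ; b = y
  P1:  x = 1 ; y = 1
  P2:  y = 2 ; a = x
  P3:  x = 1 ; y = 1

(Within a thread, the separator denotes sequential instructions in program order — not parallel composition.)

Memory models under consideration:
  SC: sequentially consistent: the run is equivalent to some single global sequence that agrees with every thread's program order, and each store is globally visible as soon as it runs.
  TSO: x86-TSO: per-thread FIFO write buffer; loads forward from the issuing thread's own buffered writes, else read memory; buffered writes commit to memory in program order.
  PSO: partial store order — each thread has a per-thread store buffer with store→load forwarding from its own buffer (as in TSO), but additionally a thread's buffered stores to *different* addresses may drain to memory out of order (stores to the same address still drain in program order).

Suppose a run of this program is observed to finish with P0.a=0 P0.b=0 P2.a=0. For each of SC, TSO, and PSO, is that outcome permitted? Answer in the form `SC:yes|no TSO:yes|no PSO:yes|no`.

SC:yes TSO:yes PSO:yes

outcome vector order: (P0.a,P0.b,P2.a)
[SC] allowed = {000, 001, 010, 011, 020, 021, 101, 110, 111, 120, 121}
[TSO] allowed = {000, 001, 010, 011, 020, 021, 100, 101, 110, 111, 120, 121}
[PSO] allowed = {000, 001, 010, 011, 020, 021, 100, 101, 110, 111, 120, 121}
target 000 ∈ {SC,TSO,PSO}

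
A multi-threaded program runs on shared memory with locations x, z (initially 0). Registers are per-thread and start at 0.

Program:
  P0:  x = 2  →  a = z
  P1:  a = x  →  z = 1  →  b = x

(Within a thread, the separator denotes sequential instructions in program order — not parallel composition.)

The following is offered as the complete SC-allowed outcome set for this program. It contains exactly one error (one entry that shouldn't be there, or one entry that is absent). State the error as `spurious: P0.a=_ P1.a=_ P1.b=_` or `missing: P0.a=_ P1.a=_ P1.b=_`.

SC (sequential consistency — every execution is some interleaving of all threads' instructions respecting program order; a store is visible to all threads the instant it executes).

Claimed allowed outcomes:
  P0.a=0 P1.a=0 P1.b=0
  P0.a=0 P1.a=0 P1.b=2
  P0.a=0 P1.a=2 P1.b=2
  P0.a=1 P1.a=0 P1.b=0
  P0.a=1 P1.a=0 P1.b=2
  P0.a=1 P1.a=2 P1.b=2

outcome vector order: (P0.a,P1.a,P1.b)
SC: 5 outcomes — {002 022 100 102 122}
claimed∖SC = {000}

spurious: P0.a=0 P1.a=0 P1.b=0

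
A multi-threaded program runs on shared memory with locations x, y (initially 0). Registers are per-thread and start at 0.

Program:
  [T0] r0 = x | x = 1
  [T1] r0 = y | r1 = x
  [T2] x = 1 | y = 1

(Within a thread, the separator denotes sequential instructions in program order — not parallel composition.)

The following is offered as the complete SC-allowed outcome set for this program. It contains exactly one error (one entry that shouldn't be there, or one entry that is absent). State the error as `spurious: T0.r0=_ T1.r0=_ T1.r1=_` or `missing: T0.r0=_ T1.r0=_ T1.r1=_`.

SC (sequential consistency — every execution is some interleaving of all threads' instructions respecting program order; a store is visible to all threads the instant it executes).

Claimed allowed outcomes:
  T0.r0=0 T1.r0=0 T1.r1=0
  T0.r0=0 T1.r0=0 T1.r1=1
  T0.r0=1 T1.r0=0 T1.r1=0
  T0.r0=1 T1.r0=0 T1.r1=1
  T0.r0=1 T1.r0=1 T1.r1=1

missing: T0.r0=0 T1.r0=1 T1.r1=1

outcome vector order: (T0.r0,T1.r0,T1.r1)
SC: 6 outcomes — {000, 001, 011, 100, 101, 111}
SC∖claimed = {011}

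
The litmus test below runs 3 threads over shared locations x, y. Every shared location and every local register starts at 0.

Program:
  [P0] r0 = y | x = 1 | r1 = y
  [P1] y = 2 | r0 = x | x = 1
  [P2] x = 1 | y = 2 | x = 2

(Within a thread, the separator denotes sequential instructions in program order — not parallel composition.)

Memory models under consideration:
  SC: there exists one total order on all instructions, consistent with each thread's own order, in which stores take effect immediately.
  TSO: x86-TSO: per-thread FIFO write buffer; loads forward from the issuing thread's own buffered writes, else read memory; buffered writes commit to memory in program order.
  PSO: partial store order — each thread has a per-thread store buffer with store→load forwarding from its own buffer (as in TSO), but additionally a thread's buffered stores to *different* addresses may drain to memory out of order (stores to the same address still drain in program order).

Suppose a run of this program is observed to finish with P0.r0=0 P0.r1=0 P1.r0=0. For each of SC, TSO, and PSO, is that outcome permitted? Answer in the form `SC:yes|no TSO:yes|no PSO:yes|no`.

SC:no TSO:yes PSO:yes

outcome vector order: (P0.r0,P0.r1,P1.r0)
SC (8): <0 0 1>, <0 0 2>, <0 2 0>, <0 2 1>, <0 2 2>, <2 2 0>, <2 2 1>, <2 2 2>
TSO (9): <0 0 0>, <0 0 1>, <0 0 2>, <0 2 0>, <0 2 1>, <0 2 2>, <2 2 0>, <2 2 1>, <2 2 2>
PSO (9): <0 0 0>, <0 0 1>, <0 0 2>, <0 2 0>, <0 2 1>, <0 2 2>, <2 2 0>, <2 2 1>, <2 2 2>
target <0 0 0> ∈ {TSO,PSO}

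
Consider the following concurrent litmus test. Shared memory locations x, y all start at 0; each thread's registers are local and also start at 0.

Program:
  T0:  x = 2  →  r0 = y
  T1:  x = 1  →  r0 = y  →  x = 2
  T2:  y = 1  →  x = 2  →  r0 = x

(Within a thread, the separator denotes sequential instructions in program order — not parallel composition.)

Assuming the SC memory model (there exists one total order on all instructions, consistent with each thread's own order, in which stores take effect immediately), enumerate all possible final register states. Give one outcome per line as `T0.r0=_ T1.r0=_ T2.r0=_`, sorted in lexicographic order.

T0.r0=0 T1.r0=0 T2.r0=2
T0.r0=0 T1.r0=1 T2.r0=1
T0.r0=0 T1.r0=1 T2.r0=2
T0.r0=1 T1.r0=0 T2.r0=2
T0.r0=1 T1.r0=1 T2.r0=1
T0.r0=1 T1.r0=1 T2.r0=2

outcome vector order: (T0.r0,T1.r0,T2.r0)
|SC outcomes| = 6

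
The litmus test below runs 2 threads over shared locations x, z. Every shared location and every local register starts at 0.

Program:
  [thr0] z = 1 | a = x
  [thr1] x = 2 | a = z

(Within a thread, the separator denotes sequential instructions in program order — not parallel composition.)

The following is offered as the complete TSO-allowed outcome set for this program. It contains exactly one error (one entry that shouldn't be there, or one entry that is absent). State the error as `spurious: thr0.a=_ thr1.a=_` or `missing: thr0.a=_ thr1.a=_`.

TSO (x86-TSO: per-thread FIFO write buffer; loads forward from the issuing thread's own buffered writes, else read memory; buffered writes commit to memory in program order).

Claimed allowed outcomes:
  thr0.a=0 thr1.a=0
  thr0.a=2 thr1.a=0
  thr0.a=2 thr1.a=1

missing: thr0.a=0 thr1.a=1

outcome vector order: (thr0.a,thr1.a)
[TSO] allowed = {<0 0>; <0 1>; <2 0>; <2 1>}
TSO∖claimed = {<0 1>}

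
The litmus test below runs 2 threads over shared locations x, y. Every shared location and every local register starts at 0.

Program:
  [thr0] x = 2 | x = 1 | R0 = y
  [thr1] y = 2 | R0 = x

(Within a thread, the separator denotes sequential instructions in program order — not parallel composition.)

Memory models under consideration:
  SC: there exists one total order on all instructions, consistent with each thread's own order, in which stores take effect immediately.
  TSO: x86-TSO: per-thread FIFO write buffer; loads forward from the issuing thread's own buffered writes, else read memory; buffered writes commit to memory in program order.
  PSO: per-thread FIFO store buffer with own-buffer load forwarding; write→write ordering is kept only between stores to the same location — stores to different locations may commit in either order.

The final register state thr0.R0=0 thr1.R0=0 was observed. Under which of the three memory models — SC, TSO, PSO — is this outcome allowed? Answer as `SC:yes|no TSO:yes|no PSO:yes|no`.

outcome vector order: (thr0.R0,thr1.R0)
SC (4): (0,1); (2,0); (2,1); (2,2)
TSO (6): (0,0); (0,1); (0,2); (2,0); (2,1); (2,2)
PSO (6): (0,0); (0,1); (0,2); (2,0); (2,1); (2,2)
target (0,0) ∈ {TSO,PSO}

SC:no TSO:yes PSO:yes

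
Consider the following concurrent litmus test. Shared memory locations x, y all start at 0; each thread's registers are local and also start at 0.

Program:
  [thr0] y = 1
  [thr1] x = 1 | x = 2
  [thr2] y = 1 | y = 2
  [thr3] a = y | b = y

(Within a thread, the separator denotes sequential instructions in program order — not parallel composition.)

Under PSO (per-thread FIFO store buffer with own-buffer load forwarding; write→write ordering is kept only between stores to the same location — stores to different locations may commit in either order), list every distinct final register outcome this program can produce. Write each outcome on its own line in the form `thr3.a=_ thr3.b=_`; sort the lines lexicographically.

thr3.a=0 thr3.b=0
thr3.a=0 thr3.b=1
thr3.a=0 thr3.b=2
thr3.a=1 thr3.b=1
thr3.a=1 thr3.b=2
thr3.a=2 thr3.b=1
thr3.a=2 thr3.b=2

outcome vector order: (thr3.a,thr3.b)
|PSO outcomes| = 7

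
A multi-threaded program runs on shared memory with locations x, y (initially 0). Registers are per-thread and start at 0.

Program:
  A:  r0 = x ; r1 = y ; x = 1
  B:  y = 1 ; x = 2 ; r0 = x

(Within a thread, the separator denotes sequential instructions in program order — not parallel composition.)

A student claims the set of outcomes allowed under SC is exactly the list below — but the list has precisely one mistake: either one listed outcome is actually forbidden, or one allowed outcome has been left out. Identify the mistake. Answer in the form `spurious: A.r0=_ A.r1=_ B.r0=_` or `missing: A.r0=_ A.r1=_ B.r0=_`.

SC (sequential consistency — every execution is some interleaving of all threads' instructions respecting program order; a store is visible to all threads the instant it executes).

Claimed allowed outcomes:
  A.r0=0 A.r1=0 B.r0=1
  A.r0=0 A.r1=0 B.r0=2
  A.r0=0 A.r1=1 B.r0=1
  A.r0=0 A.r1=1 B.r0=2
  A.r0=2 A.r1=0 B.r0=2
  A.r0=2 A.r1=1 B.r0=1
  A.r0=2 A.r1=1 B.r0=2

outcome vector order: (A.r0,A.r1,B.r0)
under SC → 001; 002; 011; 012; 211; 212
claimed∖SC = {202}

spurious: A.r0=2 A.r1=0 B.r0=2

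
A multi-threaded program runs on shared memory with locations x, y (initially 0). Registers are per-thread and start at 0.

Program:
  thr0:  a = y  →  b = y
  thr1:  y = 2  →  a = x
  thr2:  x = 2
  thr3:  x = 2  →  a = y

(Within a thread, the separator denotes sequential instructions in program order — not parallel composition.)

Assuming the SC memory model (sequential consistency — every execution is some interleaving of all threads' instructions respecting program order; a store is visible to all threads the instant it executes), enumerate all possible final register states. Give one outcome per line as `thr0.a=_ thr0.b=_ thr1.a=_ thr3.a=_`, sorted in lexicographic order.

outcome vector order: (thr0.a,thr0.b,thr1.a,thr3.a)
|SC outcomes| = 9

thr0.a=0 thr0.b=0 thr1.a=0 thr3.a=2
thr0.a=0 thr0.b=0 thr1.a=2 thr3.a=0
thr0.a=0 thr0.b=0 thr1.a=2 thr3.a=2
thr0.a=0 thr0.b=2 thr1.a=0 thr3.a=2
thr0.a=0 thr0.b=2 thr1.a=2 thr3.a=0
thr0.a=0 thr0.b=2 thr1.a=2 thr3.a=2
thr0.a=2 thr0.b=2 thr1.a=0 thr3.a=2
thr0.a=2 thr0.b=2 thr1.a=2 thr3.a=0
thr0.a=2 thr0.b=2 thr1.a=2 thr3.a=2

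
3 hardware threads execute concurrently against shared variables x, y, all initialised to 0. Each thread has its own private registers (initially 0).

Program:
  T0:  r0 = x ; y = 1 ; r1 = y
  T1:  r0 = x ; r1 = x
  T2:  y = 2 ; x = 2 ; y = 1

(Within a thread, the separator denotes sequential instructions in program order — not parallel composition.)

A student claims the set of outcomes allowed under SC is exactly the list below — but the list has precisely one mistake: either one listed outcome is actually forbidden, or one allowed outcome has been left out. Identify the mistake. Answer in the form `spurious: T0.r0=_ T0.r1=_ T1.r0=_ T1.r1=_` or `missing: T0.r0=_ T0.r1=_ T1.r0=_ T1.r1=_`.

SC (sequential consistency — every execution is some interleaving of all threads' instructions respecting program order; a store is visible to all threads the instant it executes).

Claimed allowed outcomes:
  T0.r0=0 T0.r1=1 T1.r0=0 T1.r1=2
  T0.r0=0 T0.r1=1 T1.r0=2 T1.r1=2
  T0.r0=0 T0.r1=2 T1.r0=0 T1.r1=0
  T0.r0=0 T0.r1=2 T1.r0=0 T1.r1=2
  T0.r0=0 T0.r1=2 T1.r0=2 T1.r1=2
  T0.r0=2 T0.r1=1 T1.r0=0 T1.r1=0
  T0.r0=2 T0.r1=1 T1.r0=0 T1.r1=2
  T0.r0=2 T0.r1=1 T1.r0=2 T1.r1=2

missing: T0.r0=0 T0.r1=1 T1.r0=0 T1.r1=0

outcome vector order: (T0.r0,T0.r1,T1.r0,T1.r1)
SC (9): 0100 0102 0122 0200 0202 0222 2100 2102 2122
SC∖claimed = {0100}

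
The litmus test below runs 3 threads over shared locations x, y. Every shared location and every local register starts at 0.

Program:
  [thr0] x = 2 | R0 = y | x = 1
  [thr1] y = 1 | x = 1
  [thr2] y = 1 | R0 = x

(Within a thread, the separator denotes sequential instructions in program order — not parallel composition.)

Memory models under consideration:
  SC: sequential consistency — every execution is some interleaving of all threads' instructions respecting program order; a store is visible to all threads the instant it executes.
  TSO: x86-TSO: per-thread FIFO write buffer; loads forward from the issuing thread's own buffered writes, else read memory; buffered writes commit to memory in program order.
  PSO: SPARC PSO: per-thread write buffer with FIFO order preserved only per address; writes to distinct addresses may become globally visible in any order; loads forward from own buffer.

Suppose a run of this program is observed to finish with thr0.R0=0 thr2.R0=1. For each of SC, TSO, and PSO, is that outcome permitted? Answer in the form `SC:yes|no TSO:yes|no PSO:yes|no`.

outcome vector order: (thr0.R0,thr2.R0)
SC (5): 01; 02; 10; 11; 12
TSO (6): 00; 01; 02; 10; 11; 12
PSO (6): 00; 01; 02; 10; 11; 12
target 01 ∈ {SC,TSO,PSO}

SC:yes TSO:yes PSO:yes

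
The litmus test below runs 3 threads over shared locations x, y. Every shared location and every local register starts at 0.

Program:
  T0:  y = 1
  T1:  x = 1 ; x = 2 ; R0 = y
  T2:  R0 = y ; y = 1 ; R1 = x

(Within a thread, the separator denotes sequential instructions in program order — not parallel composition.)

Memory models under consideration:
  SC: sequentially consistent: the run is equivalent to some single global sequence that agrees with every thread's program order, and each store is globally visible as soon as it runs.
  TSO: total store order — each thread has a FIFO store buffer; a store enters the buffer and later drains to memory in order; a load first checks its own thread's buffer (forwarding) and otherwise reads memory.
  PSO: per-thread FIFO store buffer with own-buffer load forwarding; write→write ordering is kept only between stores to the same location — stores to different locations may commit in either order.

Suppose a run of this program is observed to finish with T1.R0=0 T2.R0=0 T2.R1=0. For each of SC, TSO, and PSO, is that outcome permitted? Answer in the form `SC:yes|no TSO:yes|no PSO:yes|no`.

SC:no TSO:yes PSO:yes

outcome vector order: (T1.R0,T2.R0,T2.R1)
[SC] allowed = {<0 0 2>, <0 1 2>, <1 0 0>, <1 0 1>, <1 0 2>, <1 1 0>, <1 1 1>, <1 1 2>}
[TSO] allowed = {<0 0 0>, <0 0 1>, <0 0 2>, <0 1 0>, <0 1 1>, <0 1 2>, <1 0 0>, <1 0 1>, <1 0 2>, <1 1 0>, <1 1 1>, <1 1 2>}
[PSO] allowed = {<0 0 0>, <0 0 1>, <0 0 2>, <0 1 0>, <0 1 1>, <0 1 2>, <1 0 0>, <1 0 1>, <1 0 2>, <1 1 0>, <1 1 1>, <1 1 2>}
target <0 0 0> ∈ {TSO,PSO}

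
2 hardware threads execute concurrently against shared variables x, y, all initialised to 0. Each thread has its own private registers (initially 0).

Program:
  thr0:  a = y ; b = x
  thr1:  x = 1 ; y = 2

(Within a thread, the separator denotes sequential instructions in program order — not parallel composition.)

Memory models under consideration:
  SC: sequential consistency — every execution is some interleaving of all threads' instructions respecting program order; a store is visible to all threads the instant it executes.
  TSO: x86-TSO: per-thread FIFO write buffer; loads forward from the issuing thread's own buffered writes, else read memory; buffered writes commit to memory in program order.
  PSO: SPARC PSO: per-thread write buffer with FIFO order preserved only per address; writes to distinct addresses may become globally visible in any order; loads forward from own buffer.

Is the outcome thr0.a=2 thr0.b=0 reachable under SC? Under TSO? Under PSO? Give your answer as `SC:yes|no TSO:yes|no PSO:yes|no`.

SC:no TSO:no PSO:yes

outcome vector order: (thr0.a,thr0.b)
under SC → 0/0; 0/1; 2/1
under TSO → 0/0; 0/1; 2/1
under PSO → 0/0; 0/1; 2/0; 2/1
target 2/0 ∈ {PSO}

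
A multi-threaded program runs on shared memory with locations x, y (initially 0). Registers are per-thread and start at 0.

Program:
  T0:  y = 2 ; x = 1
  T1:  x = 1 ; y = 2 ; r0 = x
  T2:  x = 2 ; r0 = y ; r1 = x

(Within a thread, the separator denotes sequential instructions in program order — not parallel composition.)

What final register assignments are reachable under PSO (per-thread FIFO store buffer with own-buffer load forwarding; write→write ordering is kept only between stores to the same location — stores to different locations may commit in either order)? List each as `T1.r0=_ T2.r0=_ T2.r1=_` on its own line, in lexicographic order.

outcome vector order: (T1.r0,T2.r0,T2.r1)
|PSO outcomes| = 8

T1.r0=1 T2.r0=0 T2.r1=1
T1.r0=1 T2.r0=0 T2.r1=2
T1.r0=1 T2.r0=2 T2.r1=1
T1.r0=1 T2.r0=2 T2.r1=2
T1.r0=2 T2.r0=0 T2.r1=1
T1.r0=2 T2.r0=0 T2.r1=2
T1.r0=2 T2.r0=2 T2.r1=1
T1.r0=2 T2.r0=2 T2.r1=2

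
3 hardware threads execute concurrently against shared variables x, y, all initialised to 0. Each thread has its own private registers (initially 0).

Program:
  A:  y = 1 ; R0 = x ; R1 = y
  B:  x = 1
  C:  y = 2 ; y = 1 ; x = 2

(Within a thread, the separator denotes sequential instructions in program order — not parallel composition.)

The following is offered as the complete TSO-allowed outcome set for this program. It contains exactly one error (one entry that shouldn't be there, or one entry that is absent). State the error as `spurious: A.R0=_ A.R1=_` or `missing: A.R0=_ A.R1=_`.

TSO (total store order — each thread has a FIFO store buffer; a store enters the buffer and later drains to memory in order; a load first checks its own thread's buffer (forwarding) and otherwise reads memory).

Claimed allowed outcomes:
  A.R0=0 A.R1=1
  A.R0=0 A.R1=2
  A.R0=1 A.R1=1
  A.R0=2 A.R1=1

outcome vector order: (A.R0,A.R1)
[TSO] allowed = {<0 1>, <0 2>, <1 1>, <1 2>, <2 1>}
TSO∖claimed = {<1 2>}

missing: A.R0=1 A.R1=2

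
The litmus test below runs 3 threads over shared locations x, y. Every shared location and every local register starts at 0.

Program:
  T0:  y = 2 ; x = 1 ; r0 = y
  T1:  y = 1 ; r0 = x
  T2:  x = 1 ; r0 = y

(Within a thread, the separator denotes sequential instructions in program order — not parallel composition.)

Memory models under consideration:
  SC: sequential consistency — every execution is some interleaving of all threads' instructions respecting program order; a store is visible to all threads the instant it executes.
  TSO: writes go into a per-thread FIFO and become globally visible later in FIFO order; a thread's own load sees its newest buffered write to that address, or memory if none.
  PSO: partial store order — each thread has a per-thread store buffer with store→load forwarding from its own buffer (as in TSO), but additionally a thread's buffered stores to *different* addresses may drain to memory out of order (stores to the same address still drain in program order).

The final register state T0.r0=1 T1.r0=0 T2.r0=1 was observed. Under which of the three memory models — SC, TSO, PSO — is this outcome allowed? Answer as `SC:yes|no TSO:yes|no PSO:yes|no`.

SC:yes TSO:yes PSO:yes

outcome vector order: (T0.r0,T1.r0,T2.r0)
under SC → <1 0 1>, <1 1 0>, <1 1 1>, <1 1 2>, <2 0 1>, <2 0 2>, <2 1 0>, <2 1 1>, <2 1 2>
under TSO → <1 0 0>, <1 0 1>, <1 0 2>, <1 1 0>, <1 1 1>, <1 1 2>, <2 0 0>, <2 0 1>, <2 0 2>, <2 1 0>, <2 1 1>, <2 1 2>
under PSO → <1 0 0>, <1 0 1>, <1 0 2>, <1 1 0>, <1 1 1>, <1 1 2>, <2 0 0>, <2 0 1>, <2 0 2>, <2 1 0>, <2 1 1>, <2 1 2>
target <1 0 1> ∈ {SC,TSO,PSO}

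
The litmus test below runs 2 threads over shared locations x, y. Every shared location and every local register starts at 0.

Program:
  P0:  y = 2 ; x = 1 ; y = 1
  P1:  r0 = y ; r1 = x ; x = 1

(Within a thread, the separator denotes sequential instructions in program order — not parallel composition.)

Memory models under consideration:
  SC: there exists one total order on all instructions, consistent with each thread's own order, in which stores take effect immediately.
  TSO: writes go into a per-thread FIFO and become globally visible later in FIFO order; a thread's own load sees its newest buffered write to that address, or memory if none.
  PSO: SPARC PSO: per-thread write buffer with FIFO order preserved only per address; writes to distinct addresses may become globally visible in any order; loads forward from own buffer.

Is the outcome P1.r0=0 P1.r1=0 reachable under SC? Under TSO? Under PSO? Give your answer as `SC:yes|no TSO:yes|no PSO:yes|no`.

SC:yes TSO:yes PSO:yes

outcome vector order: (P1.r0,P1.r1)
[SC] allowed = {<0 0>, <0 1>, <1 1>, <2 0>, <2 1>}
[TSO] allowed = {<0 0>, <0 1>, <1 1>, <2 0>, <2 1>}
[PSO] allowed = {<0 0>, <0 1>, <1 0>, <1 1>, <2 0>, <2 1>}
target <0 0> ∈ {SC,TSO,PSO}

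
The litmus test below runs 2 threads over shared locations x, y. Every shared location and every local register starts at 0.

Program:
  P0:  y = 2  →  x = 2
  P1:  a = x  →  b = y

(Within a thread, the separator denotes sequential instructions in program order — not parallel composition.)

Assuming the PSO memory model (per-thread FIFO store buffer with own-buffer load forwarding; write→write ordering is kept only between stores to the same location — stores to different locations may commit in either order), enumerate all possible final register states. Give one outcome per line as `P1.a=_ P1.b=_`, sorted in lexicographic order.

outcome vector order: (P1.a,P1.b)
|PSO outcomes| = 4

P1.a=0 P1.b=0
P1.a=0 P1.b=2
P1.a=2 P1.b=0
P1.a=2 P1.b=2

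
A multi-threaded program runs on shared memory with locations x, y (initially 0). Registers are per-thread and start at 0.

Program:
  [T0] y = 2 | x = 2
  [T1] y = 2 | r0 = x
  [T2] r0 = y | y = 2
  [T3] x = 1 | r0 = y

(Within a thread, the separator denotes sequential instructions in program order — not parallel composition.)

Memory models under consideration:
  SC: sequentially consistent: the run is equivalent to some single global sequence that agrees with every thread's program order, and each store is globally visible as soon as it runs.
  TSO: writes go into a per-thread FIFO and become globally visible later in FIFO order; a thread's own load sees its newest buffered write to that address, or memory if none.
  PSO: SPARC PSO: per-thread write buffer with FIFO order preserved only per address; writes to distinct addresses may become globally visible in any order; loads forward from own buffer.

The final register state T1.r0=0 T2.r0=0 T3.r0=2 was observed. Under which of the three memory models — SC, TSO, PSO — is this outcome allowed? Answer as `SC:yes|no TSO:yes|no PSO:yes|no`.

outcome vector order: (T1.r0,T2.r0,T3.r0)
under SC → <0 0 2> <0 2 2> <1 0 0> <1 0 2> <1 2 0> <1 2 2> <2 0 0> <2 0 2> <2 2 0> <2 2 2>
under TSO → <0 0 0> <0 0 2> <0 2 0> <0 2 2> <1 0 0> <1 0 2> <1 2 0> <1 2 2> <2 0 0> <2 0 2> <2 2 0> <2 2 2>
under PSO → <0 0 0> <0 0 2> <0 2 0> <0 2 2> <1 0 0> <1 0 2> <1 2 0> <1 2 2> <2 0 0> <2 0 2> <2 2 0> <2 2 2>
target <0 0 2> ∈ {SC,TSO,PSO}

SC:yes TSO:yes PSO:yes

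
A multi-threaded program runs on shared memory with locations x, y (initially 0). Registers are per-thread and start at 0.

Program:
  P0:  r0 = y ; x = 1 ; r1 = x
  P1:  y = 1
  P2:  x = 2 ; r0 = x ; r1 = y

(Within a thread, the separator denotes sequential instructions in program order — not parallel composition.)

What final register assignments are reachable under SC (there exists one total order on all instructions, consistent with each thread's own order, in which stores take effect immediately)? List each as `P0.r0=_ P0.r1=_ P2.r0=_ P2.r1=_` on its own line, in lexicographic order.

outcome vector order: (P0.r0,P0.r1,P2.r0,P2.r1)
|SC outcomes| = 10

P0.r0=0 P0.r1=1 P2.r0=1 P2.r1=0
P0.r0=0 P0.r1=1 P2.r0=1 P2.r1=1
P0.r0=0 P0.r1=1 P2.r0=2 P2.r1=0
P0.r0=0 P0.r1=1 P2.r0=2 P2.r1=1
P0.r0=0 P0.r1=2 P2.r0=2 P2.r1=0
P0.r0=0 P0.r1=2 P2.r0=2 P2.r1=1
P0.r0=1 P0.r1=1 P2.r0=1 P2.r1=1
P0.r0=1 P0.r1=1 P2.r0=2 P2.r1=0
P0.r0=1 P0.r1=1 P2.r0=2 P2.r1=1
P0.r0=1 P0.r1=2 P2.r0=2 P2.r1=1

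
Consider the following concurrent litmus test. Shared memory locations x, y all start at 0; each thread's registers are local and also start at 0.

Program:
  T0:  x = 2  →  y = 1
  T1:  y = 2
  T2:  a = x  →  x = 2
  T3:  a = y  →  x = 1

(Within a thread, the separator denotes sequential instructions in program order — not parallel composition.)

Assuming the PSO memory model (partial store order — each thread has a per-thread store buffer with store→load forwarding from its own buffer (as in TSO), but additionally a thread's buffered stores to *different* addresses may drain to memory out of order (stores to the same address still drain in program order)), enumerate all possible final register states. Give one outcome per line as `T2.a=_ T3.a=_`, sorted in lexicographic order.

T2.a=0 T3.a=0
T2.a=0 T3.a=1
T2.a=0 T3.a=2
T2.a=1 T3.a=0
T2.a=1 T3.a=1
T2.a=1 T3.a=2
T2.a=2 T3.a=0
T2.a=2 T3.a=1
T2.a=2 T3.a=2

outcome vector order: (T2.a,T3.a)
|PSO outcomes| = 9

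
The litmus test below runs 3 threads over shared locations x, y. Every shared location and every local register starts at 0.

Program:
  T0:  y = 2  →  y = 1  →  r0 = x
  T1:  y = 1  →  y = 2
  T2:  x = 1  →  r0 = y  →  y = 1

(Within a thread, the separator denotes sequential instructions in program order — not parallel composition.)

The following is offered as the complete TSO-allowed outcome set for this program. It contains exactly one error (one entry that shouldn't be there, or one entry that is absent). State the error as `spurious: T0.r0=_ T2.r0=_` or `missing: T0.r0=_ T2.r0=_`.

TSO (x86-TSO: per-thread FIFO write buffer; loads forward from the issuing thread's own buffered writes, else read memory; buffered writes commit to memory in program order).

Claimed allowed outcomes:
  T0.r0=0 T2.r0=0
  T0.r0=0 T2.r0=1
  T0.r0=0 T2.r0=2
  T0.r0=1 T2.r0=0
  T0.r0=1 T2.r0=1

outcome vector order: (T0.r0,T2.r0)
TSO (6): 0/0 0/1 0/2 1/0 1/1 1/2
TSO∖claimed = {1/2}

missing: T0.r0=1 T2.r0=2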